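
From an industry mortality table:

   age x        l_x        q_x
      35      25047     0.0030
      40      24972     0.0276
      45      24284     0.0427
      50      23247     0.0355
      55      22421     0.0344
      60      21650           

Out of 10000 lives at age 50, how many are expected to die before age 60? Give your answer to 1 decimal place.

The relevant probability is 1 − 21650/23247 = 0.068697.
Expected number = 10000 × 0.068697 = 687.0.

687.0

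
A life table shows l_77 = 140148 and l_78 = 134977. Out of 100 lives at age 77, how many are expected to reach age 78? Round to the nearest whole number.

The relevant probability is 134977/140148 = 0.963103.
Expected number = 100 × 0.963103 = 96.

96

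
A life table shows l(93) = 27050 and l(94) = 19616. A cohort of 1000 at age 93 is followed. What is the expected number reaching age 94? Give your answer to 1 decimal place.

The relevant probability is 19616/27050 = 0.725176.
Expected number = 1000 × 0.725176 = 725.2.

725.2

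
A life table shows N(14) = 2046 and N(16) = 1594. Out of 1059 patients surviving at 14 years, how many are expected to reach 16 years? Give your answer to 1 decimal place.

825.0

The relevant probability is 1594/2046 = 0.779081.
Expected number = 1059 × 0.779081 = 825.0.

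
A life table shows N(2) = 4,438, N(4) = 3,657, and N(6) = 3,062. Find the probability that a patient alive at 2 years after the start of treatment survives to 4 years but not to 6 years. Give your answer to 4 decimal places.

0.1341

This is the probability of reaching 4 but not 6, conditional on being alive at 2: (N(4) − N(6)) / N(2).
= (3,657 − 3,062) / 4,438 = 595 / 4,438 = 0.134069.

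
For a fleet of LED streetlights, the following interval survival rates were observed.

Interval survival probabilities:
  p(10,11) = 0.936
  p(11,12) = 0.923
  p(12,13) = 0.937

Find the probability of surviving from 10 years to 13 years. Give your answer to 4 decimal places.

P(survive 10→13) = 0.936 × 0.923 × 0.937.
= 0.809501.

0.8095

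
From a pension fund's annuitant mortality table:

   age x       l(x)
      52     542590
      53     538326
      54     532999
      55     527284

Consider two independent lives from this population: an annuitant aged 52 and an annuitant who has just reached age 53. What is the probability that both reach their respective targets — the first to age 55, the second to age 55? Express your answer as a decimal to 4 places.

0.9519

p₁ = l(55)/l(52) = 527284/542590 = 0.971791; p₂ = l(55)/l(53) = 527284/538326 = 0.979488.
P(both) = p₁ × p₂ = 0.971791 × 0.979488 = 0.951858.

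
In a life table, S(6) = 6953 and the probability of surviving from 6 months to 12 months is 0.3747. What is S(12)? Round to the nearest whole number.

S(12) = S(6) × p = 6953 × 0.3747 = 2605.

2605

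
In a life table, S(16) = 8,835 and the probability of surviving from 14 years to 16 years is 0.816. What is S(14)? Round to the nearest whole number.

10827

S(14) = S(16) / p = 8,835 / 0.816 = 10827.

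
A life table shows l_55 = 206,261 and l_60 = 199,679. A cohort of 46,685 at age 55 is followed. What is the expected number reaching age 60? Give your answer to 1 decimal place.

The relevant probability is 199,679/206,261 = 0.968089.
Expected number = 46,685 × 0.968089 = 45195.2.

45195.2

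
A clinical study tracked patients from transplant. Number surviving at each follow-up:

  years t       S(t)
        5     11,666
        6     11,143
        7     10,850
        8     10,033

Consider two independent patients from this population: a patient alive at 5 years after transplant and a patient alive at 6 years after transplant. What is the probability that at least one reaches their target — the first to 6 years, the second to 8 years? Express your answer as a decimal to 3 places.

p₁ = S(6)/S(5) = 11,143/11,666 = 0.955169; p₂ = S(8)/S(6) = 10,033/11,143 = 0.900386.
P(at least one) = 1 − (1−p₁)(1−p₂) = 1 − 0.044831 × 0.099614 = 0.995534.

0.996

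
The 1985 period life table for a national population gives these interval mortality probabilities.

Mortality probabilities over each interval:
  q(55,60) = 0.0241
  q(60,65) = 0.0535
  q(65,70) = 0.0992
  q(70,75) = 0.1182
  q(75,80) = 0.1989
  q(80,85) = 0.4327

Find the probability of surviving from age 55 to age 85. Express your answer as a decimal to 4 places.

The overall survival probability is (1 − 0.0241) × (1 − 0.0535) × (1 − 0.0992) × (1 − 0.1182) × (1 − 0.1989) × (1 − 0.4327).
= 0.9759 × 0.9465 × 0.9008 × 0.8818 × 0.8011 × 0.5673 = 0.333445.

0.3334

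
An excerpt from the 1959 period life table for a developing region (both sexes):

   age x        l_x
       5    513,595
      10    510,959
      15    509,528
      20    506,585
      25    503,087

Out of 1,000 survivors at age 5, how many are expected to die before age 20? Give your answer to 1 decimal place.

13.6

The relevant probability is 1 − 506,585/513,595 = 0.013649.
Expected number = 1,000 × 0.013649 = 13.6.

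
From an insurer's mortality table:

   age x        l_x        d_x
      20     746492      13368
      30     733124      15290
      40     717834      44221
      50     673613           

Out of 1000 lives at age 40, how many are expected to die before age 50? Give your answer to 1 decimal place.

61.6

The relevant probability is 1 − 673613/717834 = 0.061603.
Expected number = 1000 × 0.061603 = 61.6.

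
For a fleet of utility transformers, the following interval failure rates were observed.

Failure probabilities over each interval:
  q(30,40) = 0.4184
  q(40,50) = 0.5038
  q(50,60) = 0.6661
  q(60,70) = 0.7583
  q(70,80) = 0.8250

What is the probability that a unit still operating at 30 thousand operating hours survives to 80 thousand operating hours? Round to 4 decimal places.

0.0041

The overall survival probability is (1 − 0.4184) × (1 − 0.5038) × (1 − 0.6661) × (1 − 0.7583) × (1 − 0.8250).
= 0.5816 × 0.4962 × 0.3339 × 0.2417 × 0.1750 = 0.004076.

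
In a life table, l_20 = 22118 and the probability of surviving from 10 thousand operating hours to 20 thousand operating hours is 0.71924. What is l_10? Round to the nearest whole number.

l_10 = l_20 / p = 22118 / 0.71924 = 30752.

30752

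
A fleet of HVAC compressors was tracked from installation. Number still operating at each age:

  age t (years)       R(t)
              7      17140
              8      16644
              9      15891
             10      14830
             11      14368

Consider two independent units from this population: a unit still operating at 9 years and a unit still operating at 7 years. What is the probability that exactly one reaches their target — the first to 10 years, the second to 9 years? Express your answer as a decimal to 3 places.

0.130

p₁ = R(10)/R(9) = 14830/15891 = 0.933233; p₂ = R(9)/R(7) = 15891/17140 = 0.927130.
P(exactly one) = p₁(1−p₂) + (1−p₁)p₂ = 0.068005 + 0.061902 = 0.129906.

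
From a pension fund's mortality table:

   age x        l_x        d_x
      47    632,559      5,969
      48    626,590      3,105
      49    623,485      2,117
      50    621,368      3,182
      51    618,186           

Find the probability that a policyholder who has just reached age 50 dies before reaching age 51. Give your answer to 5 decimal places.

0.00512

P(die before 51 | alive at 50) = 1 − l_51/l_50 = 1 − 618,186/621,368 = (3,182)/621,368 = 0.005121.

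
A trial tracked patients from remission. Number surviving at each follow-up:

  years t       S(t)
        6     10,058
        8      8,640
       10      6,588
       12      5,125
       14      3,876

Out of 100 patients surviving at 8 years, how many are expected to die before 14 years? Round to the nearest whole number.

The relevant probability is 1 − 3,876/8,640 = 0.551389.
Expected number = 100 × 0.551389 = 55.

55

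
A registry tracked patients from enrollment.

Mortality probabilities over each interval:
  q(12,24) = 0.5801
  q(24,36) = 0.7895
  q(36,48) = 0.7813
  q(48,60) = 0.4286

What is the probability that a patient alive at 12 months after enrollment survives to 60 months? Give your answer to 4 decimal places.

Chaining the interval survival probabilities: (1 − 0.5801) × (1 − 0.7895) × (1 − 0.7813) × (1 − 0.4286).
= 0.4199 × 0.2105 × 0.2187 × 0.5714 = 0.011046.

0.0110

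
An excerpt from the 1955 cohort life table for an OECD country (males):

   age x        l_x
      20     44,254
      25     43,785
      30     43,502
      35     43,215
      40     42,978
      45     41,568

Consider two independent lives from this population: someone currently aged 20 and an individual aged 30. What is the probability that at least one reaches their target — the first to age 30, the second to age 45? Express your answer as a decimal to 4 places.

0.9992

p₁ = l_30/l_20 = 43,502/44,254 = 0.983007; p₂ = l_45/l_30 = 41,568/43,502 = 0.955542.
P(at least one) = 1 − (1−p₁)(1−p₂) = 1 − 0.016993 × 0.044458 = 0.999245.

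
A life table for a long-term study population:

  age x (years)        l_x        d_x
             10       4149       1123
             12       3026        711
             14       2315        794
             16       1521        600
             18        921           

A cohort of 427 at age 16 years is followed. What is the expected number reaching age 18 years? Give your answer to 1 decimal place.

258.6

The relevant probability is 921/1521 = 0.605523.
Expected number = 427 × 0.605523 = 258.6.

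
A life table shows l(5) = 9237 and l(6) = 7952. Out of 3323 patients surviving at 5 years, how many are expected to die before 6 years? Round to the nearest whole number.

The relevant probability is 1 − 7952/9237 = 0.139114.
Expected number = 3323 × 0.139114 = 462.

462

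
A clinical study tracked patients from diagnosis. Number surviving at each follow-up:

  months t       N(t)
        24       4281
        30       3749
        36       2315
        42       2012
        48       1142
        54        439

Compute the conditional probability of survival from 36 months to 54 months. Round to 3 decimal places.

0.190

The conditional survival probability is N(54)/N(36) = 439/2315 = 0.189633.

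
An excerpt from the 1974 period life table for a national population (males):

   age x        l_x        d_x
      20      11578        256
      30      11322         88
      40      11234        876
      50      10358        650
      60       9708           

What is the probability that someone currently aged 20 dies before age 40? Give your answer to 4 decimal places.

0.0297

P(die before 40 | alive at 20) = 1 − l_40/l_20 = 1 − 11234/11578 = (344)/11578 = 0.029712.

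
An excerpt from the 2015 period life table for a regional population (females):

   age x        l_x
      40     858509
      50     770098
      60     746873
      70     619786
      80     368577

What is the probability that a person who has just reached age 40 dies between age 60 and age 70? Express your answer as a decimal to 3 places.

0.148

We want 20|10q40 = (l_60 − l_70)/l_40.
This is the probability of reaching 60 but not 70, conditional on being alive at 40: (l_60 − l_70) / l_40.
= (746873 − 619786) / 858509 = 127087 / 858509 = 0.148032.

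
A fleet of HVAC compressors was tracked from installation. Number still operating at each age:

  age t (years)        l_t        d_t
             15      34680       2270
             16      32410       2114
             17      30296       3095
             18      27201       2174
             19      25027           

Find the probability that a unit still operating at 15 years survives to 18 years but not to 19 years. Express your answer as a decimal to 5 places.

This is the probability of reaching 18 but not 19, conditional on being operational at 15: (l_18 − l_19) / l_15.
= (27201 − 25027) / 34680 = 2174 / 34680 = 0.062687.

0.06269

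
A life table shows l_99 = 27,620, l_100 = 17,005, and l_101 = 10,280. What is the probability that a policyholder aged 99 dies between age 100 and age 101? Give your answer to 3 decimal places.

0.243

We want 1|1q99 = (l_100 − l_101)/l_99.
This is the probability of reaching 100 but not 101, conditional on being alive at 99: (l_100 − l_101) / l_99.
= (17,005 − 10,280) / 27,620 = 6,725 / 27,620 = 0.243483.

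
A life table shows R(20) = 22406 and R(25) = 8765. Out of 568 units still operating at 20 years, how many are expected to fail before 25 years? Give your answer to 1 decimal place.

The relevant probability is 1 − 8765/22406 = 0.608810.
Expected number = 568 × 0.608810 = 345.8.

345.8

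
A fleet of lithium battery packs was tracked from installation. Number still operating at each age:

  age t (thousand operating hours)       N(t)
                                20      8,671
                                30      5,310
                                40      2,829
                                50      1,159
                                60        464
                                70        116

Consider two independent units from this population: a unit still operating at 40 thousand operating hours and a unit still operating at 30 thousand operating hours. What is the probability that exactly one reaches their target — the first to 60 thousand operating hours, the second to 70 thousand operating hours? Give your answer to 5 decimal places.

p₁ = N(60)/N(40) = 464/2,829 = 0.164016; p₂ = N(70)/N(30) = 116/5,310 = 0.021846.
P(exactly one) = p₁(1−p₂) + (1−p₁)p₂ = 0.160433 + 0.018263 = 0.178696.

0.17870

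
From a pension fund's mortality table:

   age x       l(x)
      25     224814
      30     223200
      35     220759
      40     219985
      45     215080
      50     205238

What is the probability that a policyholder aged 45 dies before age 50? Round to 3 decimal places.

P(die before 50 | alive at 45) = 1 − l(50)/l(45) = 1 − 205238/215080 = (9842)/215080 = 0.045760.

0.046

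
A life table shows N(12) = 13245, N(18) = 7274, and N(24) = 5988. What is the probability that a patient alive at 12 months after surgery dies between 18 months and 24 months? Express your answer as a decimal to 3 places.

0.097

This is the probability of reaching 18 but not 24, conditional on being alive at 12: (N(18) − N(24)) / N(12).
= (7274 − 5988) / 13245 = 1286 / 13245 = 0.097093.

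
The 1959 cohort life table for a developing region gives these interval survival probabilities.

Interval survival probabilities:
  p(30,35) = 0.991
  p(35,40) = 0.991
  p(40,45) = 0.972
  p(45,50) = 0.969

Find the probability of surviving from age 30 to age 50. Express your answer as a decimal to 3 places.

Chaining the interval survival probabilities: 0.991 × 0.991 × 0.972 × 0.969.
= 0.924991.

0.925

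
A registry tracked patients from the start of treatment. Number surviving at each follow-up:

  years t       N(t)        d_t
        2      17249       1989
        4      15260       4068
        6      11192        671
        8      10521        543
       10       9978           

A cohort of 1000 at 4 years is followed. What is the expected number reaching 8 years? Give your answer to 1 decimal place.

The relevant probability is 10521/15260 = 0.689450.
Expected number = 1000 × 0.689450 = 689.4.

689.4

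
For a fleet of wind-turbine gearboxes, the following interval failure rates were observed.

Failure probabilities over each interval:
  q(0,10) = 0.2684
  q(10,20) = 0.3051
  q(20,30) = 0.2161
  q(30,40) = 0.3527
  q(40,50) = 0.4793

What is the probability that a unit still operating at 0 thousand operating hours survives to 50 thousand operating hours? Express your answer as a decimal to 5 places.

0.13432

Survival from 0 to 50 is the product of surviving each interval: (1 − 0.2684) × (1 − 0.3051) × (1 − 0.2161) × (1 − 0.3527) × (1 − 0.4793).
= 0.7316 × 0.6949 × 0.7839 × 0.6473 × 0.5207 = 0.134323.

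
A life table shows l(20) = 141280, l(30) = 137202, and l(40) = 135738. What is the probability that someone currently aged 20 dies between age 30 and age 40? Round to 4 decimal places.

0.0104

This is the probability of reaching 30 but not 40, conditional on being alive at 20: (l(30) − l(40)) / l(20).
= (137202 − 135738) / 141280 = 1464 / 141280 = 0.010362.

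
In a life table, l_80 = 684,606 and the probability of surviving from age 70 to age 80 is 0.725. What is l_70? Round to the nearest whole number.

944284

l_70 = l_80 / p = 684,606 / 0.725 = 944284.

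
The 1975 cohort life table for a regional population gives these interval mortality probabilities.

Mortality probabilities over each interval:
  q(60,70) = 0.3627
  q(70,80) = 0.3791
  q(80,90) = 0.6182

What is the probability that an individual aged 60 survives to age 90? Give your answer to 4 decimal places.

0.1511

The overall survival probability is (1 − 0.3627) × (1 − 0.3791) × (1 − 0.6182).
= 0.6373 × 0.6209 × 0.3818 = 0.151078.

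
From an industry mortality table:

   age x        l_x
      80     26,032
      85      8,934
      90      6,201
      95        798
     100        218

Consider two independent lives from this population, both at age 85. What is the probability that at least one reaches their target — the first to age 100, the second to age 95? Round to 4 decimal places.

p₁ = l_100/l_85 = 218/8,934 = 0.024401; p₂ = l_95/l_85 = 798/8,934 = 0.089322.
P(at least one) = 1 − (1−p₁)(1−p₂) = 1 − 0.975599 × 0.910678 = 0.111543.

0.1115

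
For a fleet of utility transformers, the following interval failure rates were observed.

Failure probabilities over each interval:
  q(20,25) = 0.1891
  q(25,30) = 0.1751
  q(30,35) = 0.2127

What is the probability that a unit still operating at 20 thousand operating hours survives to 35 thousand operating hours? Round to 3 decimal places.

0.527

Chaining the interval survival probabilities: (1 − 0.1891) × (1 − 0.1751) × (1 − 0.2127).
= 0.8109 × 0.8249 × 0.7873 = 0.526634.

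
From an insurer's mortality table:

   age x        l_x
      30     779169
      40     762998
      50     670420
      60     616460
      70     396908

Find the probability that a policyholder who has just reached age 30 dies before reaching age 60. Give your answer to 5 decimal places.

0.20882

P(die before 60 | alive at 30) = 1 − l_60/l_30 = 1 − 616460/779169 = (162709)/779169 = 0.208824.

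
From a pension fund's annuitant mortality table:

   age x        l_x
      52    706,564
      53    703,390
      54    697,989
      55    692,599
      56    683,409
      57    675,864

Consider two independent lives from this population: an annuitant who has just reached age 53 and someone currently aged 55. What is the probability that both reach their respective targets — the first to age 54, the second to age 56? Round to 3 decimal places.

0.979

p₁ = l_54/l_53 = 697,989/703,390 = 0.992321; p₂ = l_56/l_55 = 683,409/692,599 = 0.986731.
P(both) = p₁ × p₂ = 0.992321 × 0.986731 = 0.979154.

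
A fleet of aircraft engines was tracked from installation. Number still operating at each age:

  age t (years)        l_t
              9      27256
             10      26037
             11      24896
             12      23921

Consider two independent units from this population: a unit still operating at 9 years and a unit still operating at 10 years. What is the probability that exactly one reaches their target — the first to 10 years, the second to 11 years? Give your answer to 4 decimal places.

0.0846

p₁ = l_10/l_9 = 26037/27256 = 0.955276; p₂ = l_11/l_10 = 24896/26037 = 0.956178.
P(exactly one) = p₁(1−p₂) + (1−p₁)p₂ = 0.041862 + 0.042764 = 0.084626.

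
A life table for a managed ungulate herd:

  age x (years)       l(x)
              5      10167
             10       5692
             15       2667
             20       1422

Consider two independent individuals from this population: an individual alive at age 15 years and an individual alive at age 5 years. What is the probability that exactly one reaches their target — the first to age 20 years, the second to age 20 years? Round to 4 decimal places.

0.5239

p₁ = l(20)/l(15) = 1422/2667 = 0.533183; p₂ = l(20)/l(5) = 1422/10167 = 0.139864.
P(exactly one) = p₁(1−p₂) + (1−p₁)p₂ = 0.458610 + 0.065291 = 0.523901.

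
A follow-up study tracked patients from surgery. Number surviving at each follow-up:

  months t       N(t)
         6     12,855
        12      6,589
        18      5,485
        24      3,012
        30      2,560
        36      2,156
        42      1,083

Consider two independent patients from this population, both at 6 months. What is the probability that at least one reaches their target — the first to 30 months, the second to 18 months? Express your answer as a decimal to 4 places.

p₁ = N(30)/N(6) = 2,560/12,855 = 0.199144; p₂ = N(18)/N(6) = 5,485/12,855 = 0.426682.
P(at least one) = 1 − (1−p₁)(1−p₂) = 1 − 0.800856 × 0.573318 = 0.540855.

0.5409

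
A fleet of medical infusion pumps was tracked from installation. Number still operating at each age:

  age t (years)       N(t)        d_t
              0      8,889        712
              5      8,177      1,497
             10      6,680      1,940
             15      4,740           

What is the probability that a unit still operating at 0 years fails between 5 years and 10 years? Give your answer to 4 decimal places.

This is the probability of reaching 5 but not 10, conditional on being operational at 0: (N(5) − N(10)) / N(0).
= (8,177 − 6,680) / 8,889 = 1,497 / 8,889 = 0.168410.

0.1684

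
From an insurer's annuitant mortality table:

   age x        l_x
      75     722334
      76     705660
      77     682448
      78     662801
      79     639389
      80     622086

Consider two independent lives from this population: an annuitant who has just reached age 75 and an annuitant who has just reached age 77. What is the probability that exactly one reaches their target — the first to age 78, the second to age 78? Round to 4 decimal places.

p₁ = l_78/l_75 = 662801/722334 = 0.917582; p₂ = l_78/l_77 = 662801/682448 = 0.971211.
P(exactly one) = p₁(1−p₂) + (1−p₁)p₂ = 0.026416 + 0.080045 = 0.106462.

0.1065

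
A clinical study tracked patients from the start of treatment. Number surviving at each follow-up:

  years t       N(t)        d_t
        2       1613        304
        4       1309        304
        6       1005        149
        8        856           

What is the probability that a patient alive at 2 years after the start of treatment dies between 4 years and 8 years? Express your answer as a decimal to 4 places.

0.2808

This is the probability of reaching 4 but not 8, conditional on being alive at 2: (N(4) − N(8)) / N(2).
= (1309 − 856) / 1613 = 453 / 1613 = 0.280843.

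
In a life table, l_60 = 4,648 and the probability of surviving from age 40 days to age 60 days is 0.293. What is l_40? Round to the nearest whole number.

l_40 = l_60 / p = 4,648 / 0.293 = 15863.

15863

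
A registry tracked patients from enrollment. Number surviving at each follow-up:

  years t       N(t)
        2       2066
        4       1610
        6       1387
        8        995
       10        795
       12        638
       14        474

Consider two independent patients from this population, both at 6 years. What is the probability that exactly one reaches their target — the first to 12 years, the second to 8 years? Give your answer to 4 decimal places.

0.5174

p₁ = N(12)/N(6) = 638/1387 = 0.459986; p₂ = N(8)/N(6) = 995/1387 = 0.717376.
P(exactly one) = p₁(1−p₂) + (1−p₁)p₂ = 0.130003 + 0.387393 = 0.517396.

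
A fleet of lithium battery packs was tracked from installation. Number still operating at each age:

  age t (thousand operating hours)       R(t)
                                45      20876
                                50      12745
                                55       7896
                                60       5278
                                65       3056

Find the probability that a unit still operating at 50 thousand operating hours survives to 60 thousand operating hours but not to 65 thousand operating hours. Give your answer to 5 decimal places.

0.17434

This is the probability of reaching 60 but not 65, conditional on being operational at 50: (R(60) − R(65)) / R(50).
= (5278 − 3056) / 12745 = 2222 / 12745 = 0.174343.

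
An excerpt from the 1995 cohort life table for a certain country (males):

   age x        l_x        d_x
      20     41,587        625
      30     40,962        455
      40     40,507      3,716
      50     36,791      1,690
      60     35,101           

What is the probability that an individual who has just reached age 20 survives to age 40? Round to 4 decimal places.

0.9740

We want 20p20 = l_40/l_20.
The conditional survival probability is l_40/l_20 = 40,507/41,587 = 0.974030.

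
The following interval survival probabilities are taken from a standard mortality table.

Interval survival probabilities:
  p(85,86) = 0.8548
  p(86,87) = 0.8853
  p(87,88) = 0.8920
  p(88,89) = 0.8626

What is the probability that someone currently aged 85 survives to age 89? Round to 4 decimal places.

0.5823

P(survive 85→89) = 0.8548 × 0.8853 × 0.8920 × 0.8626.
= 0.582277.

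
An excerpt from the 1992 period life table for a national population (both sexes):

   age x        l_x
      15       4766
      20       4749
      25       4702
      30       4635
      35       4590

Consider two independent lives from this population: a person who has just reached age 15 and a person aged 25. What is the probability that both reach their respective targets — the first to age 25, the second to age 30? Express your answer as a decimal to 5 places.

p₁ = l_25/l_15 = 4702/4766 = 0.986572; p₂ = l_30/l_25 = 4635/4702 = 0.985751.
P(both) = p₁ × p₂ = 0.986572 × 0.985751 = 0.972514.

0.97251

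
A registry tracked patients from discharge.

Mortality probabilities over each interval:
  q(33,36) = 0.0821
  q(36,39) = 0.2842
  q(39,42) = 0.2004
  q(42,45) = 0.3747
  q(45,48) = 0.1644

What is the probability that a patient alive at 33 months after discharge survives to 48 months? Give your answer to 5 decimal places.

The overall survival probability is (1 − 0.0821) × (1 − 0.2842) × (1 − 0.2004) × (1 − 0.3747) × (1 − 0.1644).
= 0.9179 × 0.7158 × 0.7996 × 0.6253 × 0.8356 = 0.274503.

0.27450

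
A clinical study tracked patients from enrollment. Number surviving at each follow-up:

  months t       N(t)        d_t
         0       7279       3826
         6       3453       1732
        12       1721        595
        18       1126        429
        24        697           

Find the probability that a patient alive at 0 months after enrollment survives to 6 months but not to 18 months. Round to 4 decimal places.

0.3197

This is the probability of reaching 6 but not 18, conditional on being alive at 0: (N(6) − N(18)) / N(0).
= (3453 − 1126) / 7279 = 2327 / 7279 = 0.319687.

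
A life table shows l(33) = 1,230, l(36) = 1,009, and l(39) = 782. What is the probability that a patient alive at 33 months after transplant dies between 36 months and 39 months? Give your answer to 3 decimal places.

This is the probability of reaching 36 but not 39, conditional on being alive at 33: (l(36) − l(39)) / l(33).
= (1,009 − 782) / 1,230 = 227 / 1,230 = 0.184553.

0.185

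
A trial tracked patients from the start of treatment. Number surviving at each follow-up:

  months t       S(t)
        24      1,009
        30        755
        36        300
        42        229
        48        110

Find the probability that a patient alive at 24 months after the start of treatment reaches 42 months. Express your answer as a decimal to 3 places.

The conditional survival probability is S(42)/S(24) = 229/1,009 = 0.226957.

0.227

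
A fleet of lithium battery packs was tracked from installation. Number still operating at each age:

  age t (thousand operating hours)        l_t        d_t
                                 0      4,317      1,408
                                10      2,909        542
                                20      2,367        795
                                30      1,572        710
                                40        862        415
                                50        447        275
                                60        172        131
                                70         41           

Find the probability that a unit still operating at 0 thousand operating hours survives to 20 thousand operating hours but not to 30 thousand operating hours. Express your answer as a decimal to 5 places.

This is the probability of reaching 20 but not 30, conditional on being operational at 0: (l_20 − l_30) / l_0.
= (2,367 − 1,572) / 4,317 = 795 / 4,317 = 0.184156.

0.18416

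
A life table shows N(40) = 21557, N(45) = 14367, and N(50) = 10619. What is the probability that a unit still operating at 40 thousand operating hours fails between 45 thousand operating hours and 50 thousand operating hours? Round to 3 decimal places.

This is the probability of reaching 45 but not 50, conditional on being operational at 40: (N(45) − N(50)) / N(40).
= (14367 − 10619) / 21557 = 3748 / 21557 = 0.173865.

0.174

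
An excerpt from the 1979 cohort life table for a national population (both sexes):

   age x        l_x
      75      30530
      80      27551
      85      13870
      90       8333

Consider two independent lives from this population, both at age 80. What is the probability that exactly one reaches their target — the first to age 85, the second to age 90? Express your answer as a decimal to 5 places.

0.50136

p₁ = l_85/l_80 = 13870/27551 = 0.503430; p₂ = l_90/l_80 = 8333/27551 = 0.302457.
P(exactly one) = p₁(1−p₂) + (1−p₁)p₂ = 0.351164 + 0.150191 = 0.501355.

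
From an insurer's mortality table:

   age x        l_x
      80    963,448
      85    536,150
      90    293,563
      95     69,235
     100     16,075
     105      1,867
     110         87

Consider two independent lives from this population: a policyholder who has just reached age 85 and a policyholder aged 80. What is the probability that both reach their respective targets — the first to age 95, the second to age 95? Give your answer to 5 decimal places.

0.00928

p₁ = l_95/l_85 = 69,235/536,150 = 0.129134; p₂ = l_95/l_80 = 69,235/963,448 = 0.071862.
P(both) = p₁ × p₂ = 0.129134 × 0.071862 = 0.009280.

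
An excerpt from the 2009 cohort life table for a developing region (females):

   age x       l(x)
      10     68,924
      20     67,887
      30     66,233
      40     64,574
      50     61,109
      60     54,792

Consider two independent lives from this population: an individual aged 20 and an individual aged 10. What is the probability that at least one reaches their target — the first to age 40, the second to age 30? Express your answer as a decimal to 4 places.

0.9981

p₁ = l(40)/l(20) = 64,574/67,887 = 0.951198; p₂ = l(30)/l(10) = 66,233/68,924 = 0.960957.
P(at least one) = 1 − (1−p₁)(1−p₂) = 1 − 0.048802 × 0.039043 = 0.998095.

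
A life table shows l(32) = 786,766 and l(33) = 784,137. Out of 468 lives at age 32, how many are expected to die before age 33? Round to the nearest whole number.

The relevant probability is 1 − 784,137/786,766 = 0.003342.
Expected number = 468 × 0.003342 = 2.

2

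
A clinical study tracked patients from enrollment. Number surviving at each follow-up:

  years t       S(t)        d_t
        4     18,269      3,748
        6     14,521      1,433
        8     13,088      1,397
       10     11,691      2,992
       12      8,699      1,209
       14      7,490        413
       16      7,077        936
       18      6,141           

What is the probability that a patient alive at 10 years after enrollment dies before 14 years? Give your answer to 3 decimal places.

0.359

P(die before 14 | alive at 10) = 1 − S(14)/S(10) = 1 − 7,490/11,691 = (4,201)/11,691 = 0.359336.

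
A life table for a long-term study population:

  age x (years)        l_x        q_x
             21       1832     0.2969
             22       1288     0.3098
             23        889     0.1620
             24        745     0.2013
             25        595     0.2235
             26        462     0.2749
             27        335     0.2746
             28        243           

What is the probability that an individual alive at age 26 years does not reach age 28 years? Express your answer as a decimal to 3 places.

0.474

P(die before 28 | alive at 26) = 1 − l_28/l_26 = 1 − 243/462 = (219)/462 = 0.474026.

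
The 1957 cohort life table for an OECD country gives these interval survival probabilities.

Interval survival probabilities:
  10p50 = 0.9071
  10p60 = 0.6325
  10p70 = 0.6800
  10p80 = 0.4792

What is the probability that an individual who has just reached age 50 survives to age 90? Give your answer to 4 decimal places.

Chaining the interval survival probabilities: 0.9071 × 0.6325 × 0.6800 × 0.4792.
= 0.186957.

0.1870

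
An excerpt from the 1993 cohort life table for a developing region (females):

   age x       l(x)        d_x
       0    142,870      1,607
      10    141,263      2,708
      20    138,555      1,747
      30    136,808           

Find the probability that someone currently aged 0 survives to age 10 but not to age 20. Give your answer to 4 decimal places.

0.0190

This is the probability of reaching 10 but not 20, conditional on being alive at 0: (l(10) − l(20)) / l(0).
= (141,263 − 138,555) / 142,870 = 2,708 / 142,870 = 0.018954.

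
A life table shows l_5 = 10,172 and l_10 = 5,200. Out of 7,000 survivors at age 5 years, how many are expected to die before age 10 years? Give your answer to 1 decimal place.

3421.5

The relevant probability is 1 − 5,200/10,172 = 0.488793.
Expected number = 7,000 × 0.488793 = 3421.5.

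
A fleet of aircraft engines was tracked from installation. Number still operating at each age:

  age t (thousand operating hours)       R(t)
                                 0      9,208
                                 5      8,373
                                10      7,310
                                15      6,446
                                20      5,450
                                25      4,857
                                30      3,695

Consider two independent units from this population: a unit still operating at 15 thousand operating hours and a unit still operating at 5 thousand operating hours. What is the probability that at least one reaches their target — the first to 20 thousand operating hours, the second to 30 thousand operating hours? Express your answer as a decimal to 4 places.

0.9137

p₁ = R(20)/R(15) = 5,450/6,446 = 0.845486; p₂ = R(30)/R(5) = 3,695/8,373 = 0.441299.
P(at least one) = 1 − (1−p₁)(1−p₂) = 1 − 0.154514 × 0.558701 = 0.913673.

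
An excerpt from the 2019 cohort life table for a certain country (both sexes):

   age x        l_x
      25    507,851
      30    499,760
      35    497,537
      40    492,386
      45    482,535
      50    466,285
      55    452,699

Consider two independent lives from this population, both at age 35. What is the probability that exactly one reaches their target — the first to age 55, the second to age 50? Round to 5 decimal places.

0.14161

p₁ = l_55/l_35 = 452,699/497,537 = 0.909880; p₂ = l_50/l_35 = 466,285/497,537 = 0.937187.
P(exactly one) = p₁(1−p₂) + (1−p₁)p₂ = 0.057152 + 0.084459 = 0.141612.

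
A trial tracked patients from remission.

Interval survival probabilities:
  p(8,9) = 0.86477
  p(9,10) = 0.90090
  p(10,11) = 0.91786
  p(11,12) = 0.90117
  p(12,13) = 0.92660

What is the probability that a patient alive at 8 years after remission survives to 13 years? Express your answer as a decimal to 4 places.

0.5971

Chaining the interval survival probabilities: 0.86477 × 0.90090 × 0.91786 × 0.90117 × 0.92660.
= 0.597108.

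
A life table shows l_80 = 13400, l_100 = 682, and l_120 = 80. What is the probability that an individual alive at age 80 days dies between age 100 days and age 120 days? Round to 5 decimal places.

0.04493

This is the probability of reaching 100 but not 120, conditional on being alive at 80: (l_100 − l_120) / l_80.
= (682 − 80) / 13400 = 602 / 13400 = 0.044925.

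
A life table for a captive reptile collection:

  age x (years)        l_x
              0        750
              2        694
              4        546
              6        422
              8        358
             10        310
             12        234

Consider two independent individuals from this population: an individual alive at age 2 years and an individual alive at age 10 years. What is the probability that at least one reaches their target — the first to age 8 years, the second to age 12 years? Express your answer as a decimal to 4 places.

0.8813

p₁ = l_8/l_2 = 358/694 = 0.515850; p₂ = l_12/l_10 = 234/310 = 0.754839.
P(at least one) = 1 − (1−p₁)(1−p₂) = 1 − 0.484150 × 0.245161 = 0.881305.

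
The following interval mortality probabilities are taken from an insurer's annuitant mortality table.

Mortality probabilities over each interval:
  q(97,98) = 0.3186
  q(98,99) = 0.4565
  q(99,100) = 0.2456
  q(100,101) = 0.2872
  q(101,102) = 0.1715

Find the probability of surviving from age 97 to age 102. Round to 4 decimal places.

0.1650

The overall survival probability is (1 − 0.3186) × (1 − 0.4565) × (1 − 0.2456) × (1 − 0.2872) × (1 − 0.1715).
= 0.6814 × 0.5435 × 0.7544 × 0.7128 × 0.8285 = 0.164992.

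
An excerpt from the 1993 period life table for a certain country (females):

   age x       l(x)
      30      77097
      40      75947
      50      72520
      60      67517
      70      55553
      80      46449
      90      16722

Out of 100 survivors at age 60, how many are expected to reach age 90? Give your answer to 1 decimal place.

24.8

The relevant probability is 16722/67517 = 0.247671.
Expected number = 100 × 0.247671 = 24.8.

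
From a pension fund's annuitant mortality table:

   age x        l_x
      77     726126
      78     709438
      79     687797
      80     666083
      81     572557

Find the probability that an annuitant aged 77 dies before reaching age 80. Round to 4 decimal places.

0.0827

P(die before 80 | alive at 77) = 1 − l_80/l_77 = 1 − 666083/726126 = (60043)/726126 = 0.082690.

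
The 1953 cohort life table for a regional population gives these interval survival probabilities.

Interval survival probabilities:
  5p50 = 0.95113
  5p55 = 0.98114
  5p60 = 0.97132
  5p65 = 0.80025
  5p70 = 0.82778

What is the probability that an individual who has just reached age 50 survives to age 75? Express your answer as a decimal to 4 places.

0.6004

25p50 = 0.95113 × 0.98114 × 0.97132 × 0.80025 × 0.82778.
= 0.600446.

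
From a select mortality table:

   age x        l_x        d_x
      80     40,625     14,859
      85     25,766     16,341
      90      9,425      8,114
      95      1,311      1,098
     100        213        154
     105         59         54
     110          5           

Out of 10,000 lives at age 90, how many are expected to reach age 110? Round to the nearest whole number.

5

The relevant probability is 5/9,425 = 0.000531.
Expected number = 10,000 × 0.000531 = 5.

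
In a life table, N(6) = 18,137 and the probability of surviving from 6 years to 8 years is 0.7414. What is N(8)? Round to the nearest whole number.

N(8) = N(6) × p = 18,137 × 0.7414 = 13447.

13447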